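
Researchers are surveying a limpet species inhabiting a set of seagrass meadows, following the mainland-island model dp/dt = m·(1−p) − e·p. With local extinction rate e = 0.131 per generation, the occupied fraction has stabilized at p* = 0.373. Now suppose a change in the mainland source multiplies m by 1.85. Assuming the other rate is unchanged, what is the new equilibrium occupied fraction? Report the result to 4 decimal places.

Balance m(1−p*) = e·p* gives m = e·p*/(1−p*) = 0.131×0.37300/0.62700 = 0.07793.
New p* = m/(m+e) = 0.14417/(0.14417+0.13100) = 0.52393.

0.5239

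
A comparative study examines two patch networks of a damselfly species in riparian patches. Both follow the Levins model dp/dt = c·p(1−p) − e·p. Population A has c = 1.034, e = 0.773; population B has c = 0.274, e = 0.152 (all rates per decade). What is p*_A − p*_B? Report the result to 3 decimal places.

A: p*_A = 1 − 0.773/1.034 = 0.2524.
B: p*_B = 1 − 0.152/0.274 = 0.4453.
p*_A − p*_B = 0.2524 − 0.4453 = -0.1928.

-0.193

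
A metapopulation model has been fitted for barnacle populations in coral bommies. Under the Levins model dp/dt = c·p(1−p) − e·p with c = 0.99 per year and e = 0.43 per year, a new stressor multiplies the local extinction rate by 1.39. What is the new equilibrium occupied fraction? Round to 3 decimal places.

Before: p* = 1 − 0.43/0.99 = 0.5657.
After the change, c = 0.99, e = 0.5977, so p* = 1 − 0.5977/0.99 = 0.3963.

0.396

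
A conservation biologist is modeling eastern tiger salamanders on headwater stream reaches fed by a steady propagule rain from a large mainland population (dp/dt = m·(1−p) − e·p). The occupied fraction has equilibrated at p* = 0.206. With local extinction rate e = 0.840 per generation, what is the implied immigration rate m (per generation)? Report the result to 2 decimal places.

0.22

At equilibrium m(1−p*) = e·p*, so m = e·p*/(1−p*).
m = 0.840 × 0.206 / 0.7940 = 0.1730/0.7940 = 0.2179.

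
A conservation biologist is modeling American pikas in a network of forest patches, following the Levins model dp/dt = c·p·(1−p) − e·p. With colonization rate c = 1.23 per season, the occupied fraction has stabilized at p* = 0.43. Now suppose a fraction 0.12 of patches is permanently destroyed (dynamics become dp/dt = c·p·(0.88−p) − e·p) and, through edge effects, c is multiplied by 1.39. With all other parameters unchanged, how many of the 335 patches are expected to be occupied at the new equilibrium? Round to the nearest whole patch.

157

Balance c(1−p*) = e gives e = 1.23×(1 − 0.43000) = 0.70110.
New p* = 0.88 − e/c = 0.88 − 0.70110/1.70970 = 0.46993.
Expected occupied = 335 × 0.46993 = 157.43 ≈ 157.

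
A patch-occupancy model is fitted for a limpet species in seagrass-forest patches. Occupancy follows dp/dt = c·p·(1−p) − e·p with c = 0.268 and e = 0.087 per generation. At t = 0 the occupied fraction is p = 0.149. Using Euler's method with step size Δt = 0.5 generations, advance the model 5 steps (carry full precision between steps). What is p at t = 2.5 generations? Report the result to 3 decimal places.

0.207

Update rule: p ← p + [c·p·(1−p) − e·p]·Δt with Δt = 0.5.
  1  |  dp/dt·Δt = +0.010510  |  p_1 = 0.159510
  2  |  dp/dt·Δt = +0.011026  |  p_2 = 0.170536
  3  |  dp/dt·Δt = +0.011536  |  p_3 = 0.182072
  4  |  dp/dt·Δt = +0.012035  |  p_4 = 0.194108
  5  |  dp/dt·Δt = +0.012518  |  p_5 = 0.206626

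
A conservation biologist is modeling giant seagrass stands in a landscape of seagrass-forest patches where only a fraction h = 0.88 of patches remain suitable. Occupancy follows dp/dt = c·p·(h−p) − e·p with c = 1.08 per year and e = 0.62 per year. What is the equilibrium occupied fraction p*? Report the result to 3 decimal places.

0.306

Setting dp/dt = 0 and dividing by p* gives c·(h−p*) = e.
So p* = h − e/c = 0.88 − 0.62/1.08 = 0.88 − 0.5741 = 0.3059.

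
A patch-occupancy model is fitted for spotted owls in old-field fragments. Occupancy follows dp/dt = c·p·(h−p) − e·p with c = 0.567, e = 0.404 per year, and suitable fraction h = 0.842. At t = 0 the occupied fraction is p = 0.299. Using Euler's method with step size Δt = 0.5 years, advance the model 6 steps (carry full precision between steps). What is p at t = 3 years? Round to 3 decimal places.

Update rule: p ← p + [c·p·(h−p) − e·p]·Δt with Δt = 0.5.
p: 0.29900 → 0.28463  (Δp = -0.01437)
p: 0.28463 → 0.27211  (Δp = -0.01252)
p: 0.27211 → 0.26111  (Δp = -0.01100)
p: 0.26111 → 0.25136  (Δp = -0.00974)
p: 0.25136 → 0.24268  (Δp = -0.00869)
p: 0.24268 → 0.23489  (Δp = -0.00779)

0.235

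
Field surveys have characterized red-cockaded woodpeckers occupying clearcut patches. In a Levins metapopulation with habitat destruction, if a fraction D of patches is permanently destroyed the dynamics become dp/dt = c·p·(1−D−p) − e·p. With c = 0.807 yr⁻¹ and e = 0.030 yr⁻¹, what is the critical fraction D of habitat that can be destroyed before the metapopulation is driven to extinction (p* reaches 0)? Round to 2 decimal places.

0.96

The nontrivial equilibrium is p* = (1−D) − e/c; extinction occurs when this hits zero.
So D_crit = 1 − e/c = 1 − 0.030/0.807 = 1 − 0.0372 = 0.9628.
Note this equals the original equilibrium occupancy — the Levins extinction-debt result.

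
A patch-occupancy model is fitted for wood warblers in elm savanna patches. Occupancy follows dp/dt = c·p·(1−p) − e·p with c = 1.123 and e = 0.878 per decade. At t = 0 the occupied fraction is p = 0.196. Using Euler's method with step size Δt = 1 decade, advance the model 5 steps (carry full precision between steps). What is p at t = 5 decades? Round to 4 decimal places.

Update rule: p ← p + [c·p·(1−p) − e·p]·Δt with Δt = 1.
t = 1: p = 0.19600 + (+0.00488) = 0.20088
t = 2: p = 0.20088 + (+0.00390) = 0.20478
t = 3: p = 0.20478 + (+0.00308) = 0.20786
t = 4: p = 0.20786 + (+0.00241) = 0.21026
t = 5: p = 0.21026 + (+0.00187) = 0.21213

0.2121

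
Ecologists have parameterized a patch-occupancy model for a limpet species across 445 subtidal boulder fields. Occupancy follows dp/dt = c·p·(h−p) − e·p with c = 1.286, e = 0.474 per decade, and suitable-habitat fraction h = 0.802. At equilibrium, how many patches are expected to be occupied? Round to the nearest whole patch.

193

p* = h − e/c = 0.802 − 0.3686 = 0.4334.
Expected occupied patches = N × p* = 445 × 0.4334 = 192.87 ≈ 193.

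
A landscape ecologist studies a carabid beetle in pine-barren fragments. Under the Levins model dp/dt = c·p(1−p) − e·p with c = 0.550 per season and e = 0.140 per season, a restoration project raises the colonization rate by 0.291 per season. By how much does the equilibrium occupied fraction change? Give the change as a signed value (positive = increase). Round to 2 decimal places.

Before: p* = 1 − 0.140/0.550 = 0.7455.
After the change, c = 0.841, e = 0.14, so p* = 1 − 0.14/0.841 = 0.8335.
Δp* = 0.8335 − 0.7455 = +0.0881.

0.09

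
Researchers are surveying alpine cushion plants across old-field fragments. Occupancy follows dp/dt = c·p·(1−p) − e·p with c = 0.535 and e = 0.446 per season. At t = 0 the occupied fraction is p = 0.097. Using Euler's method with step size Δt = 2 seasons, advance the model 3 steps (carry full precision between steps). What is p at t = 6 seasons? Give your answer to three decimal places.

Update rule: p ← p + [c·p·(1−p) − e·p]·Δt with Δt = 2.
p: 0.09700 → 0.10420  (Δp = +0.00720)
p: 0.10420 → 0.11113  (Δp = +0.00693)
p: 0.11113 → 0.11770  (Δp = +0.00657)

0.118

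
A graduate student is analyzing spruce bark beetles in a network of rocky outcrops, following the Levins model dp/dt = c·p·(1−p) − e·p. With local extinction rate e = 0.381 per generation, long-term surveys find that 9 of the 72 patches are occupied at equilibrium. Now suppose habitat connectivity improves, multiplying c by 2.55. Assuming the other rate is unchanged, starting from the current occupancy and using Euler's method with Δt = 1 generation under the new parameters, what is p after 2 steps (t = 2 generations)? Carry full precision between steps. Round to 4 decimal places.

Observed p* = 9/72 = 0.12500.
Balance c(1−p*) = e gives c = e/(1 − 0.12500) = 0.381/0.87500 = 0.43543.
Starting from p₀ = 0.12500; update p ← p + (dp/dt)·Δt with the new parameters.
  1  |  dp/dt·Δt = +0.073819  |  p_1 = 0.198819
  2  |  dp/dt·Δt = +0.101116  |  p_2 = 0.299935

0.2999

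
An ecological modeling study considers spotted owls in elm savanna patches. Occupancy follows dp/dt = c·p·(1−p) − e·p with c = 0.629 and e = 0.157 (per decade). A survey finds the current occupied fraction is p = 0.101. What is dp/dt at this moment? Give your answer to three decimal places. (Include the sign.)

0.041

Colonization term: c·p·(1−p) = 0.629×0.101×0.8990 = 0.05711.
Extinction term: e·p = 0.01586.
dp/dt = 0.05711 − 0.01586 = 0.04126.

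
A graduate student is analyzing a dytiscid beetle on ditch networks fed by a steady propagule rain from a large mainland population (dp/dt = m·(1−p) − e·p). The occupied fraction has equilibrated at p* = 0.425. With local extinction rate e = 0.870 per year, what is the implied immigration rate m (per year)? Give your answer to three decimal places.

At equilibrium m(1−p*) = e·p*, so m = e·p*/(1−p*).
m = 0.870 × 0.425 / 0.5750 = 0.3697/0.5750 = 0.6430.

0.643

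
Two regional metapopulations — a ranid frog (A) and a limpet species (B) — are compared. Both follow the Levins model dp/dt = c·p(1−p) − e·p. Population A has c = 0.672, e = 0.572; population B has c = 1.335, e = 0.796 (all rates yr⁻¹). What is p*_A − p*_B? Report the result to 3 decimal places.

A: p*_A = 1 − 0.572/0.672 = 0.1488.
B: p*_B = 1 − 0.796/1.335 = 0.4037.
p*_A − p*_B = 0.1488 − 0.4037 = -0.2549.

-0.255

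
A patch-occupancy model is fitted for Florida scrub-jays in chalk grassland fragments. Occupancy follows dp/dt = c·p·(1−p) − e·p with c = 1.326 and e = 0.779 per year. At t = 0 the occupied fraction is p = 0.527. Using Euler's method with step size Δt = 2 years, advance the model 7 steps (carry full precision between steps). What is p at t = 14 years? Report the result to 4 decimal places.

Update rule: p ← p + [c·p·(1−p) − e·p]·Δt with Δt = 2.
p: 0.52700 → 0.36700  (Δp = -0.16000)
p: 0.36700 → 0.41130  (Δp = +0.04430)
p: 0.41130 → 0.41263  (Δp = +0.00133)
p: 0.41263 → 0.41251  (Δp = -0.00012)
p: 0.41251 → 0.41252  (Δp = +0.00001)
p: 0.41252 → 0.41252  (Δp = -0.00000)
p: 0.41252 → 0.41252  (Δp = +0.00000)

0.4125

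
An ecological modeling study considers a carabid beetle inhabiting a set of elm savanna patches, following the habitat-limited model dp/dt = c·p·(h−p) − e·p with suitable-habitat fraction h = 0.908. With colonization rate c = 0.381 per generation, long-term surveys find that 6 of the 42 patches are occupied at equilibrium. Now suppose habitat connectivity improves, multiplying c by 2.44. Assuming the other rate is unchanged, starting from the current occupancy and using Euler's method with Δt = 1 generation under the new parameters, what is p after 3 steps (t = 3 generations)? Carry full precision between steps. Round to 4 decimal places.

Observed p* = 6/42 = 0.14286.
Balance c(h−p*) = e gives e = 0.381×(0.908 − 0.14286) = 0.29152.
Starting from p₀ = 0.14286; update p ← p + (dp/dt)·Δt with the new parameters.
  1  |  dp/dt·Δt = +0.059970  |  p_1 = 0.202827
  2  |  dp/dt·Δt = +0.073837  |  p_2 = 0.276663
  3  |  dp/dt·Δt = +0.081725  |  p_3 = 0.358389

0.3584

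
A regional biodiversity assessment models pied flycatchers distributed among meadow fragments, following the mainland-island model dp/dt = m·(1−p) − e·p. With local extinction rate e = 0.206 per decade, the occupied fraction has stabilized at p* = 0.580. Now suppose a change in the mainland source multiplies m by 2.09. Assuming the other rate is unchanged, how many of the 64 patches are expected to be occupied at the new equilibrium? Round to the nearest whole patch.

48

Balance m(1−p*) = e·p* gives m = e·p*/(1−p*) = 0.206×0.58000/0.42000 = 0.28448.
New p* = m/(m+e) = 0.59456/(0.59456+0.20600) = 0.74268.
Expected occupied = 64 × 0.74268 = 47.53 ≈ 48.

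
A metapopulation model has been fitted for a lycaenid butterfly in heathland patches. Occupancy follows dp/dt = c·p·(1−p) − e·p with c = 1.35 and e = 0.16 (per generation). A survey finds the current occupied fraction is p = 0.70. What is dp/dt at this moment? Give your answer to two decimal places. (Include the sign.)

Colonization term: c·p·(1−p) = 1.35×0.70×0.3000 = 0.28350.
Extinction term: e·p = 0.11200.
dp/dt = 0.28350 − 0.11200 = 0.17150.

0.17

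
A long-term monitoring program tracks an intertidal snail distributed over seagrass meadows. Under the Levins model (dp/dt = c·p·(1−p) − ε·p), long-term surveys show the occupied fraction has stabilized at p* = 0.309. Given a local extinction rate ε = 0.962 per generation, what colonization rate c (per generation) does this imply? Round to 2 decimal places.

At equilibrium c(1−p*) = ε, so c = ε/(1−p*).
c = 0.962/(1 − 0.309) = 0.962/0.6910 = 1.3922.

1.39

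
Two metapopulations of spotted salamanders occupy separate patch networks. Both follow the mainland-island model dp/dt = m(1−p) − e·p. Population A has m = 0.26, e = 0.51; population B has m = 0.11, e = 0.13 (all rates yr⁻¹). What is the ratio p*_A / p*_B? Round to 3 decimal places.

A: p*_A = m/(m+e) = 0.26/0.7700 = 0.3377.
B: p*_B = 0.11/0.2400 = 0.4583.
p*_A / p*_B = 0.3377/0.4583 = 0.7367.

0.737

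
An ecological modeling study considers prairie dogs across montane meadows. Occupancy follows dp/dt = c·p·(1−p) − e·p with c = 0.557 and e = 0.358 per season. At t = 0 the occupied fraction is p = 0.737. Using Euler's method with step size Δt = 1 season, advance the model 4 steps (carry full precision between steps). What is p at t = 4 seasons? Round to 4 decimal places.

Update rule: p ← p + [c·p·(1−p) − e·p]·Δt with Δt = 1.
  1  |  dp/dt·Δt = -0.155882  |  p_1 = 0.581118
  2  |  dp/dt·Δt = -0.072455  |  p_2 = 0.508663
  3  |  dp/dt·Δt = -0.042893  |  p_3 = 0.465770
  4  |  dp/dt·Δt = -0.028148  |  p_4 = 0.437621

0.4376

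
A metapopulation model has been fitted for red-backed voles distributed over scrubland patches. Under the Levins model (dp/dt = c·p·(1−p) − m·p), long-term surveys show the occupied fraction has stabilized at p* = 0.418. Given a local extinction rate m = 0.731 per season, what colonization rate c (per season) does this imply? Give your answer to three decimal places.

At equilibrium c(1−p*) = m, so c = m/(1−p*).
c = 0.731/(1 − 0.418) = 0.731/0.5820 = 1.2560.

1.256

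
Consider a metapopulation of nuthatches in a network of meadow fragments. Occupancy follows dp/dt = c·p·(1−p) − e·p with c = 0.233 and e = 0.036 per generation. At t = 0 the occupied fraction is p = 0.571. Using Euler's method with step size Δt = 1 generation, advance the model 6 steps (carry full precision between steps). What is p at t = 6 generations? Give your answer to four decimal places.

0.7435

Update rule: p ← p + [c·p·(1−p) − e·p]·Δt with Δt = 1.
  1  |  dp/dt·Δt = +0.036519  |  p_1 = 0.607519
  2  |  dp/dt·Δt = +0.033686  |  p_2 = 0.641205
  3  |  dp/dt·Δt = +0.030521  |  p_3 = 0.671726
  4  |  dp/dt·Δt = +0.027197  |  p_4 = 0.698923
  5  |  dp/dt·Δt = +0.023869  |  p_5 = 0.722792
  6  |  dp/dt·Δt = +0.020664  |  p_6 = 0.743456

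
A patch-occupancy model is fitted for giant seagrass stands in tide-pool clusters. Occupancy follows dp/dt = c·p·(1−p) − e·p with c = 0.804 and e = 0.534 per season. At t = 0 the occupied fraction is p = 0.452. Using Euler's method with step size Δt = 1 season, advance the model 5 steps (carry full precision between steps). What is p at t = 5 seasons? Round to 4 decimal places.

0.3529

Update rule: p ← p + [c·p·(1−p) − e·p]·Δt with Δt = 1.
  1  |  dp/dt·Δt = -0.042220  |  p_1 = 0.409780
  2  |  dp/dt·Δt = -0.024367  |  p_2 = 0.385413
  3  |  dp/dt·Δt = -0.015367  |  p_3 = 0.370046
  4  |  dp/dt·Δt = -0.010182  |  p_4 = 0.359863
  5  |  dp/dt·Δt = -0.006956  |  p_5 = 0.352907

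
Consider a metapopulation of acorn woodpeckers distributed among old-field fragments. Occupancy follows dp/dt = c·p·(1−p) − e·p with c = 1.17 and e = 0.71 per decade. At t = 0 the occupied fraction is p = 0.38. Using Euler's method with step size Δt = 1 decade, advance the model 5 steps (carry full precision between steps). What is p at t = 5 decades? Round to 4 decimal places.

0.3925

Update rule: p ← p + [c·p·(1−p) − e·p]·Δt with Δt = 1.
step 1: Δp = +0.00585, p = 0.38585
step 2: Δp = +0.00330, p = 0.38915
step 3: Δp = +0.00183, p = 0.39098
step 4: Δp = +0.00100, p = 0.39198
step 5: Δp = +0.00054, p = 0.39252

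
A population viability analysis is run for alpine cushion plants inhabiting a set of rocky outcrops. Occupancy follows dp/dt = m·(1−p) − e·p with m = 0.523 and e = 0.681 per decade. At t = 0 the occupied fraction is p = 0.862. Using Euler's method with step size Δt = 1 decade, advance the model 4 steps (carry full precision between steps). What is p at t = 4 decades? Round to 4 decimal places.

Update rule: p ← p + [m·(1−p) − e·p]·Δt with Δt = 1.
p: 0.86200 → 0.34715  (Δp = -0.51485)
p: 0.34715 → 0.45218  (Δp = +0.10503)
p: 0.45218 → 0.43076  (Δp = -0.02143)
p: 0.43076 → 0.43513  (Δp = +0.00437)

0.4351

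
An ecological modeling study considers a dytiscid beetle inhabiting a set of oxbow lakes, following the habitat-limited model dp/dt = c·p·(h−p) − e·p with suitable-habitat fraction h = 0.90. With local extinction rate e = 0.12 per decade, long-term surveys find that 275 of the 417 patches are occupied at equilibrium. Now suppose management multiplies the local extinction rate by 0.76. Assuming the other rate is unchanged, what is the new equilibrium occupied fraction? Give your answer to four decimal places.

0.7172

Observed p* = 275/417 = 0.65947.
Balance c(h−p*) = e gives c = e/(0.9 − 0.65947) = 0.12/0.24053 = 0.49890.
New p* = 0.9 − e/c = 0.9 − 0.09120/0.49890 = 0.71720.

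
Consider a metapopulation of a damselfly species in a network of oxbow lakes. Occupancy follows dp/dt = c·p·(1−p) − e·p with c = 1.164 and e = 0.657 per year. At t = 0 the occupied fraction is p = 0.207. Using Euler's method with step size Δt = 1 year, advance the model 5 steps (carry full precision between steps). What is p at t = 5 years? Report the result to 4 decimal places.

Update rule: p ← p + [c·p·(1−p) − e·p]·Δt with Δt = 1.
p: 0.20700 → 0.26207  (Δp = +0.05507)
p: 0.26207 → 0.31500  (Δp = +0.05292)
p: 0.31500 → 0.35921  (Δp = +0.04421)
p: 0.35921 → 0.39113  (Δp = +0.03193)
p: 0.39113 → 0.41136  (Δp = +0.02023)

0.4114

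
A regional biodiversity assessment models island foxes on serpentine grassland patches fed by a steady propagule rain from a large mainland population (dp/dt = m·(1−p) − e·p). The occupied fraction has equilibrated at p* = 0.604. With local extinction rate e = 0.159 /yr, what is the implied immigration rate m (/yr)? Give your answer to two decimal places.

At equilibrium m(1−p*) = e·p*, so m = e·p*/(1−p*).
m = 0.159 × 0.604 / 0.3960 = 0.0960/0.3960 = 0.2425.

0.24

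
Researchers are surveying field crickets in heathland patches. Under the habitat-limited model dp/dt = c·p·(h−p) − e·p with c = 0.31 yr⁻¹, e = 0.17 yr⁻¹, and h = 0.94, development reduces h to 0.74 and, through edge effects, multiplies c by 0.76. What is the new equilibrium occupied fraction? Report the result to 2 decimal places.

0.02

Before: p* = h − e/c = 0.94 − 0.17/0.31 = 0.94 − 0.5484 = 0.3916.
After: c = 0.2356, e = 0.17, h = 0.74; p* = 0.74 − 0.17/0.2356 = 0.0184.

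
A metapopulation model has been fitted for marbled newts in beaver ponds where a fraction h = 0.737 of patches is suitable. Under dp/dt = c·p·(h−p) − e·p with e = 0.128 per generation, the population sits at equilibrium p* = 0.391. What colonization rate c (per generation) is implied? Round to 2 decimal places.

At equilibrium c(h−p*) = e, so c = e/(h−p*).
c = 0.128/(0.737 − 0.391) = 0.128/0.3460 = 0.3699.

0.37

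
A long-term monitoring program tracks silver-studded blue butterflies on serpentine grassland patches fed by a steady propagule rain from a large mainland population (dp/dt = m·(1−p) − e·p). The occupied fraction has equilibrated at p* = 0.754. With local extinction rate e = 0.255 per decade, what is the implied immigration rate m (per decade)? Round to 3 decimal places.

At equilibrium m(1−p*) = e·p*, so m = e·p*/(1−p*).
m = 0.255 × 0.754 / 0.2460 = 0.1923/0.2460 = 0.7816.

0.782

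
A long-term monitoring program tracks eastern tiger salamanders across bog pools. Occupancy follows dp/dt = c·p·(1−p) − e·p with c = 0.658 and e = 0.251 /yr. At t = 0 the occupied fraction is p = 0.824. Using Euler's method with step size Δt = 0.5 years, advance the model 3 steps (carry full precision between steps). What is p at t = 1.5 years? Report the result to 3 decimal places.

Update rule: p ← p + [c·p·(1−p) − e·p]·Δt with Δt = 0.5.
t = 0.5: p = 0.82400 + (-0.05570) = 0.76830
t = 1: p = 0.76830 + (-0.03785) = 0.73045
t = 1.5: p = 0.73045 + (-0.02689) = 0.70355

0.704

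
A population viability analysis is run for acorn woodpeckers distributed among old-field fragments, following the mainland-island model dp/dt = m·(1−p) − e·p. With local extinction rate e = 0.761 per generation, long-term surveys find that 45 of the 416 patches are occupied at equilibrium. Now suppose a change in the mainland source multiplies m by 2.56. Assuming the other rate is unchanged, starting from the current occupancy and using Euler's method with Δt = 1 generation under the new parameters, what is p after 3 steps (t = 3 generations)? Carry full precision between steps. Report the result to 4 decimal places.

Observed p* = 45/416 = 0.10817.
Balance m(1−p*) = e·p* gives m = e·p*/(1−p*) = 0.761×0.10817/0.89183 = 0.09230.
Starting from p₀ = 0.10817; update p ← p + (dp/dt)·Δt with the new parameters.
step 1: Δp = +0.12842, p = 0.23659
step 2: Δp = +0.00035, p = 0.23694
step 3: Δp = +0.00000, p = 0.23694

0.2369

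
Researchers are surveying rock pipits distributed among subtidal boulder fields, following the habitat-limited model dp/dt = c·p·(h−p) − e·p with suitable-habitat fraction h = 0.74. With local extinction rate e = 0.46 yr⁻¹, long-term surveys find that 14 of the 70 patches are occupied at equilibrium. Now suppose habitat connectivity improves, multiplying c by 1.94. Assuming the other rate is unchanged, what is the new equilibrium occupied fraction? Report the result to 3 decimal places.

0.462

Observed p* = 14/70 = 0.20000.
Balance c(h−p*) = e gives c = e/(0.74 − 0.20000) = 0.46/0.54000 = 0.85185.
New p* = 0.74 − e/c = 0.74 − 0.46000/1.65259 = 0.46165.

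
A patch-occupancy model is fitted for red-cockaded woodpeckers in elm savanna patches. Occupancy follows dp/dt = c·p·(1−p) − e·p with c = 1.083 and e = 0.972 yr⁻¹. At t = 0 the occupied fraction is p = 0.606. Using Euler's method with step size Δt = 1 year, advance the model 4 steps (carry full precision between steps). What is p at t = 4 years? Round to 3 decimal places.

0.175

Update rule: p ← p + [c·p·(1−p) − e·p]·Δt with Δt = 1.
p: 0.60600 → 0.27555  (Δp = -0.33045)
p: 0.27555 → 0.22391  (Δp = -0.05164)
p: 0.22391 → 0.19446  (Δp = -0.02944)
p: 0.19446 → 0.17509  (Δp = -0.01937)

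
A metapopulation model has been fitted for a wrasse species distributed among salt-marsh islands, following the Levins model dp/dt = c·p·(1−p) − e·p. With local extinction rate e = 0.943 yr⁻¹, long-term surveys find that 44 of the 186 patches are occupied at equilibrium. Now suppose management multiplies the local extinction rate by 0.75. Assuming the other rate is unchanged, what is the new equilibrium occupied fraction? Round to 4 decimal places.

0.4274

Observed p* = 44/186 = 0.23656.
Balance c(1−p*) = e gives c = e/(1 − 0.23656) = 0.943/0.76344 = 1.23520.
New p* = 1 − e/c = 1 − 0.70725/1.23520 = 0.42742.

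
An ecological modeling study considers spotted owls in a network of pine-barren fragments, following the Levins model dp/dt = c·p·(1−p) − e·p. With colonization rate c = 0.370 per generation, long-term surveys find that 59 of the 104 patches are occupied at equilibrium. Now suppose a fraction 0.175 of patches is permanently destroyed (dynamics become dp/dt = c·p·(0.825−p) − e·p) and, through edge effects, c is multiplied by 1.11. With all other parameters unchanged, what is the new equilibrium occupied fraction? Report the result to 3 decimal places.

0.435

Observed p* = 59/104 = 0.56731.
Balance c(1−p*) = e gives e = 0.370×(1 − 0.56731) = 0.16010.
New p* = 0.825 − e/c = 0.825 − 0.16010/0.41070 = 0.43518.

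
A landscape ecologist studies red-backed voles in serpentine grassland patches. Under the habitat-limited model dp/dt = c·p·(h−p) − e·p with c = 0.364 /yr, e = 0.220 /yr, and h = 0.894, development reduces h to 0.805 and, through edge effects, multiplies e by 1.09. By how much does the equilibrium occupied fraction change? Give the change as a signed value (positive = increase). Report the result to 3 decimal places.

Before: p* = h − e/c = 0.894 − 0.220/0.364 = 0.894 − 0.6044 = 0.2896.
After: c = 0.364, e = 0.2398, h = 0.805; p* = 0.805 − 0.2398/0.364 = 0.1462.
Δp* = 0.1462 − 0.2896 = -0.1434.

-0.143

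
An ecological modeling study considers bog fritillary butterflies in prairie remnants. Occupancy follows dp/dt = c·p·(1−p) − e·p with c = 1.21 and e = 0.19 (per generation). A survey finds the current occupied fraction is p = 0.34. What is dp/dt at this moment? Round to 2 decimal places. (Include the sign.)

0.21

Colonization term: c·p·(1−p) = 1.21×0.34×0.6600 = 0.27152.
Extinction term: e·p = 0.06460.
dp/dt = 0.27152 − 0.06460 = 0.20692.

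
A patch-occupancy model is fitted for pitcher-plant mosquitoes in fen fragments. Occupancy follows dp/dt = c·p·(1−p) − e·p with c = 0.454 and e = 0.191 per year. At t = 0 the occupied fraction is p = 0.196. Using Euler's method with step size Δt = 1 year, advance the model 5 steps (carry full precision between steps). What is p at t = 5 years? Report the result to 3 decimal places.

Update rule: p ← p + [c·p·(1−p) − e·p]·Δt with Δt = 1.
  1  |  dp/dt·Δt = +0.034107  |  p_1 = 0.230107
  2  |  dp/dt·Δt = +0.036479  |  p_2 = 0.266586
  3  |  dp/dt·Δt = +0.037847  |  p_3 = 0.304434
  4  |  dp/dt·Δt = +0.037989  |  p_4 = 0.342423
  5  |  dp/dt·Δt = +0.036824  |  p_5 = 0.379247

0.379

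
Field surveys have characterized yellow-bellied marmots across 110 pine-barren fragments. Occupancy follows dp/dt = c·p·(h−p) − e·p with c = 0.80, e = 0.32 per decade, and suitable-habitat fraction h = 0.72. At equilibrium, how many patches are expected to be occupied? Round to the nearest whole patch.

p* = h − e/c = 0.72 − 0.4000 = 0.3200.
Expected occupied patches = N × p* = 110 × 0.3200 = 35.20 ≈ 35.

35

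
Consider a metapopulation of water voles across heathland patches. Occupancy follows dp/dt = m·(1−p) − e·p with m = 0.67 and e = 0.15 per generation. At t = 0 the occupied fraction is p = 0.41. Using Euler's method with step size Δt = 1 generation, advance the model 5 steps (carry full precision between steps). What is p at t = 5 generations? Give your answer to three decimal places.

Update rule: p ← p + [m·(1−p) − e·p]·Δt with Δt = 1.
  1  |  dp/dt·Δt = +0.333800  |  p_1 = 0.743800
  2  |  dp/dt·Δt = +0.060084  |  p_2 = 0.803884
  3  |  dp/dt·Δt = +0.010815  |  p_3 = 0.814699
  4  |  dp/dt·Δt = +0.001947  |  p_4 = 0.816646
  5  |  dp/dt·Δt = +0.000350  |  p_5 = 0.816996

0.817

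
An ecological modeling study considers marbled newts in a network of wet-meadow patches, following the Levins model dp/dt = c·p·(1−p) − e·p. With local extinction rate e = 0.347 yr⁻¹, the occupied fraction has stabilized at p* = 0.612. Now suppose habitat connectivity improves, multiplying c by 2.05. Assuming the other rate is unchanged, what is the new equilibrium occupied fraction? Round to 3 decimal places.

Balance c(1−p*) = e gives c = e/(1 − 0.61200) = 0.347/0.38800 = 0.89433.
New p* = 1 − e/c = 1 − 0.34700/1.83338 = 0.81073.

0.811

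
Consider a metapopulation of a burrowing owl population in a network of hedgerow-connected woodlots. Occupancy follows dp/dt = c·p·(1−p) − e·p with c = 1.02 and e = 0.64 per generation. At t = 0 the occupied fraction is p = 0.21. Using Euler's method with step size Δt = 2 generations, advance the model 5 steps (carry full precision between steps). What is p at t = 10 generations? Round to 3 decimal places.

0.372

Update rule: p ← p + [c·p·(1−p) − e·p]·Δt with Δt = 2.
  1  |  dp/dt·Δt = +0.069636  |  p_1 = 0.279636
  2  |  dp/dt·Δt = +0.053003  |  p_2 = 0.332639
  3  |  dp/dt·Δt = +0.027082  |  p_3 = 0.359721
  4  |  dp/dt·Δt = +0.009413  |  p_4 = 0.369135
  5  |  dp/dt·Δt = +0.002571  |  p_5 = 0.371706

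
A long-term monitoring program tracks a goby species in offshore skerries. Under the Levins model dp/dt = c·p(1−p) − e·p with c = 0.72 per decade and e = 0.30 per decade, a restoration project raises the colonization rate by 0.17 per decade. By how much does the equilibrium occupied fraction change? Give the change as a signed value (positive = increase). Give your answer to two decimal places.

Before: p* = 1 − 0.30/0.72 = 0.5833.
After the change, c = 0.89, e = 0.3, so p* = 1 − 0.3/0.89 = 0.6629.
Δp* = 0.6629 − 0.5833 = +0.0796.

0.08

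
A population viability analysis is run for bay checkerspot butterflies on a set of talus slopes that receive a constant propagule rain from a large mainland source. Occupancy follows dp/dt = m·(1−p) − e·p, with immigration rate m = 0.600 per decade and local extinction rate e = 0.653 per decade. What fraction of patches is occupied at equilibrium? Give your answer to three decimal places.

At equilibrium the propagule rain into empty patches balances local extinction: m(1−p*) = e·p*.
p* = m/(m+e) = 0.600/(0.600+0.653) = 0.600/1.2530 = 0.4789.

0.479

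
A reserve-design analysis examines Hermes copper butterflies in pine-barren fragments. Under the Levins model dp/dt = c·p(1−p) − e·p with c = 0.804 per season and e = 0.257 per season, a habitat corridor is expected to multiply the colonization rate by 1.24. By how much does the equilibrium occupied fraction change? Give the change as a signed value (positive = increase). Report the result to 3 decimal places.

0.062

Before: p* = 1 − 0.257/0.804 = 0.6803.
After the change, c = 0.99696, e = 0.257, so p* = 1 − 0.257/0.99696 = 0.7422.
Δp* = 0.7422 − 0.6803 = +0.0619.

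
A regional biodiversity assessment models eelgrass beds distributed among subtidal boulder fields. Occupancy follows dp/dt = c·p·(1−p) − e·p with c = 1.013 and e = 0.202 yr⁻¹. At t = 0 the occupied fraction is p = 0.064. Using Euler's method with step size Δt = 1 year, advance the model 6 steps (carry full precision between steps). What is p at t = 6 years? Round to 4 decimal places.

0.7330

Update rule: p ← p + [c·p·(1−p) − e·p]·Δt with Δt = 1.
p: 0.06400 → 0.11175  (Δp = +0.04775)
p: 0.11175 → 0.18974  (Δp = +0.07798)
p: 0.18974 → 0.30714  (Δp = +0.11741)
p: 0.30714 → 0.46067  (Δp = +0.15353)
p: 0.46067 → 0.61930  (Δp = +0.15863)
p: 0.61930 → 0.73303  (Δp = +0.11373)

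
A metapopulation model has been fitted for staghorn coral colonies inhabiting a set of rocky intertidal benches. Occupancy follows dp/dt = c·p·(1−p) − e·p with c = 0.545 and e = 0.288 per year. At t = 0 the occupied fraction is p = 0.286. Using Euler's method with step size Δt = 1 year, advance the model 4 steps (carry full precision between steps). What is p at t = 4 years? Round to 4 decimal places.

0.3870

Update rule: p ← p + [c·p·(1−p) − e·p]·Δt with Δt = 1.
  1  |  dp/dt·Δt = +0.028923  |  p_1 = 0.314923
  2  |  dp/dt·Δt = +0.026884  |  p_2 = 0.341807
  3  |  dp/dt·Δt = +0.024171  |  p_3 = 0.365978
  4  |  dp/dt·Δt = +0.021059  |  p_4 = 0.387037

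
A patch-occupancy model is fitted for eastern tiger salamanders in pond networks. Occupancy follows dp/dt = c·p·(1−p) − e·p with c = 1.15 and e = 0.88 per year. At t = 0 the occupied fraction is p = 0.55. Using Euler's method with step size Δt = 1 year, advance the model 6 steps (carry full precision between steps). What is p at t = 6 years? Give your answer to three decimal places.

Update rule: p ← p + [c·p·(1−p) − e·p]·Δt with Δt = 1.
step 1: Δp = -0.19938, p = 0.35062
step 2: Δp = -0.04671, p = 0.30392
step 3: Δp = -0.02416, p = 0.27975
step 4: Δp = -0.01447, p = 0.26529
step 5: Δp = -0.00931, p = 0.25598
step 6: Δp = -0.00624, p = 0.24974

0.250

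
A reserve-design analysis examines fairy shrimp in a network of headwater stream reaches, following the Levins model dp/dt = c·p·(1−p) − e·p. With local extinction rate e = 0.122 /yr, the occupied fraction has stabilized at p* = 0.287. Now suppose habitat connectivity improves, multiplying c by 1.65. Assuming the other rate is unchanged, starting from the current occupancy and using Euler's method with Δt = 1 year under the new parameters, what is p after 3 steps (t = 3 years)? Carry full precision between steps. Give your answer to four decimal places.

0.3544

Balance c(1−p*) = e gives c = e/(1 − 0.28700) = 0.122/0.71300 = 0.17111.
Starting from p₀ = 0.28700; update p ← p + (dp/dt)·Δt with the new parameters.
  1  |  dp/dt·Δt = +0.022759  |  p_1 = 0.309759
  2  |  dp/dt·Δt = +0.022574  |  p_2 = 0.332333
  3  |  dp/dt·Δt = +0.022101  |  p_3 = 0.354433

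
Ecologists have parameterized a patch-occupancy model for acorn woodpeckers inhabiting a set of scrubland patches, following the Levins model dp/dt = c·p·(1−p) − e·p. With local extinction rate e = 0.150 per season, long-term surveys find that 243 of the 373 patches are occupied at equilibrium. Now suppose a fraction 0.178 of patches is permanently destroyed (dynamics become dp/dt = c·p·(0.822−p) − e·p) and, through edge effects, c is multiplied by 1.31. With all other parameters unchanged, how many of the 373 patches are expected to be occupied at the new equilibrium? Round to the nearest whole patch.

Observed p* = 243/373 = 0.65147.
Balance c(1−p*) = e gives c = e/(1 − 0.65147) = 0.150/0.34853 = 0.43038.
New p* = 0.822 − e/c = 0.822 − 0.15000/0.56380 = 0.55595.
Expected occupied = 373 × 0.55595 = 207.37 ≈ 207.

207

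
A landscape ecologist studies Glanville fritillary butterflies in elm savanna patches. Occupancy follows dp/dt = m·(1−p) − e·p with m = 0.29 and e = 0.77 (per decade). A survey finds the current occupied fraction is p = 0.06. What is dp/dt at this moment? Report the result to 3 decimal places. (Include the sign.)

0.226

Colonization term: m·(1−p) = 0.29×0.9400 = 0.27260.
Extinction term: e·p = 0.04620.
dp/dt = 0.27260 − 0.04620 = 0.22640.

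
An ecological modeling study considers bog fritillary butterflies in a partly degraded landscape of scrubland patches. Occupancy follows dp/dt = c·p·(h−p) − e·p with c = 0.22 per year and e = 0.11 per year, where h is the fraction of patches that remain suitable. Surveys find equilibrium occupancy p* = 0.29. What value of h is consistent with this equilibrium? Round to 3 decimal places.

0.790

At equilibrium c(h−p*) = e, so h = p* + e/c.
h = 0.29 + 0.11/0.22 = 0.29 + 0.5000 = 0.7900.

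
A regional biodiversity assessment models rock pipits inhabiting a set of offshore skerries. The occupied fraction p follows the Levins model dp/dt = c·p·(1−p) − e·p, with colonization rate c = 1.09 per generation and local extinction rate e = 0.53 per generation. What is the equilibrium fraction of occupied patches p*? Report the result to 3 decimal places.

0.514

At equilibrium, colonization balances extinction: c·p*·(1−p*) = e·p*.
So p* = 1 − e/c = 1 − 0.53/1.09 = 1 − 0.4862 = 0.5138.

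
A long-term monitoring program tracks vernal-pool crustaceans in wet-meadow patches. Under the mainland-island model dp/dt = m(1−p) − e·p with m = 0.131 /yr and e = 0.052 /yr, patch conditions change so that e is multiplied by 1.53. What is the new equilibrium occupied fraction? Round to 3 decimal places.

0.622

Before: p* = 0.131/(0.131+0.052) = 0.7158.
After: m = 0.131, e = 0.07956; p* = 0.131/0.2106 = 0.6222.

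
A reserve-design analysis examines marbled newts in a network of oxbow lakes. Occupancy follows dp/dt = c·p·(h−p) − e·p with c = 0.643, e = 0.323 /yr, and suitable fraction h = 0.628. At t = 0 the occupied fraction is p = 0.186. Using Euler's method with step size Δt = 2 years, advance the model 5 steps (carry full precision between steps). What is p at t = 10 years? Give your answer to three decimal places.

0.144

Update rule: p ← p + [c·p·(h−p) − e·p]·Δt with Δt = 2.
step 1: Δp = -0.01443, p = 0.17157
step 2: Δp = -0.01013, p = 0.16144
step 3: Δp = -0.00743, p = 0.15401
step 4: Δp = -0.00561, p = 0.14840
step 5: Δp = -0.00434, p = 0.14406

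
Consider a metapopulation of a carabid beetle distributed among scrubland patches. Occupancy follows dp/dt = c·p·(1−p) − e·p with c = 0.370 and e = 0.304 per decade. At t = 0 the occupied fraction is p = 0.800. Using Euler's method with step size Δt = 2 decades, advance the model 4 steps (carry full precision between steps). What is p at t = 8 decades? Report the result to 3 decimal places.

Update rule: p ← p + [c·p·(1−p) − e·p]·Δt with Δt = 2.
step 1: Δp = -0.36800, p = 0.43200
step 2: Δp = -0.08108, p = 0.35092
step 3: Δp = -0.04481, p = 0.30612
step 4: Δp = -0.02894, p = 0.27718

0.277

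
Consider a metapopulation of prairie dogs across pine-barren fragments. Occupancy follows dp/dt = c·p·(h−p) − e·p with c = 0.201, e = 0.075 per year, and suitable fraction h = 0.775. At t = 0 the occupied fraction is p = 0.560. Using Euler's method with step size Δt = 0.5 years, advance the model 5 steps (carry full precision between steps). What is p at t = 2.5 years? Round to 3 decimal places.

Update rule: p ← p + [c·p·(h−p) − e·p]·Δt with Δt = 0.5.
  1  |  dp/dt·Δt = -0.008900  |  p_1 = 0.551100
  2  |  dp/dt·Δt = -0.008265  |  p_2 = 0.542835
  3  |  dp/dt·Δt = -0.007691  |  p_3 = 0.535144
  4  |  dp/dt·Δt = -0.007168  |  p_4 = 0.527976
  5  |  dp/dt·Δt = -0.006692  |  p_5 = 0.521285

0.521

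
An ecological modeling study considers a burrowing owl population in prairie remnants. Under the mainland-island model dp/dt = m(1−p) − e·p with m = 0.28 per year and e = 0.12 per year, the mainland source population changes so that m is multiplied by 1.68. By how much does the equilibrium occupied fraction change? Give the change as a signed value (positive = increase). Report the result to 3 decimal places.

Before: p* = 0.28/(0.28+0.12) = 0.7000.
After: m = 0.4704, e = 0.12; p* = 0.4704/0.5904 = 0.7967.
Δp* = 0.7967 − 0.7000 = +0.0967.

0.097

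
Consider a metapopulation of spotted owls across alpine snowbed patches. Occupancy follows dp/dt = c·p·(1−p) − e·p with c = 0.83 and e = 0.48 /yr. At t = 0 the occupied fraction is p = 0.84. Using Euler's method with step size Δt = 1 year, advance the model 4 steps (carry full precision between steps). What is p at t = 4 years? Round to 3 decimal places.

Update rule: p ← p + [c·p·(1−p) − e·p]·Δt with Δt = 1.
  1  |  dp/dt·Δt = -0.291648  |  p_1 = 0.548352
  2  |  dp/dt·Δt = -0.057649  |  p_2 = 0.490703
  3  |  dp/dt·Δt = -0.028109  |  p_3 = 0.462594
  4  |  dp/dt·Δt = -0.015706  |  p_4 = 0.446887

0.447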